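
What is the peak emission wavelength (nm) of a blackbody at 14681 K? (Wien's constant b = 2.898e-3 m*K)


lam_max = b / T = 2.898e-3 / 14681 = 1.974e-07 m = 197.398 nm

197.398 nm


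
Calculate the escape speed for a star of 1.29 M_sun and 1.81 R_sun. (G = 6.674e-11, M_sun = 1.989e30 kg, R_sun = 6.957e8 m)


M = 1.29 * 1.989e30 kg = 2.56581e+30 kg; R = 1.81 * 6.957e8 m = 1.259217e+09 m. v_esc = sqrt(2GM/R) = sqrt(2 * 6.674e-11 * 2.56581e+30 / 1.259217e+09) = 521518.9055

521518.9055 m/s


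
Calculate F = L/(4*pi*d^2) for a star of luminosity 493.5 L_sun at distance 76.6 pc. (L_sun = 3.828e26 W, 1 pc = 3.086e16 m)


F = L / (4*pi*d^2) = 1.889e+29 / (4*pi*(2.364e+18)^2) = 2.690e-09

2.690e-09 W/m^2


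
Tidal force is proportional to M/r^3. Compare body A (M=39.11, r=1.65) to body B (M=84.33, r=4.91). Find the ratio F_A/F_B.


Ratio = (M1/r1^3) / (M2/r2^3) = (39.11/1.65^3) / (84.33/4.91^3) = 12.2208

12.2208


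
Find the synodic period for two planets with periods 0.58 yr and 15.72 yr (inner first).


1/P_syn = |1/P1 - 1/P2| = |1/0.58 - 1/15.72| => P_syn = 0.6022

0.6022 years


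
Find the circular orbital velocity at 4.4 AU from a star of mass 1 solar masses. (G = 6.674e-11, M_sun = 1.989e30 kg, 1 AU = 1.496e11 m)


v = sqrt(GM/r) = sqrt(6.674e-11 * 1.989e+30 / 6.582e+11) = 14200.9814

14200.9814 m/s


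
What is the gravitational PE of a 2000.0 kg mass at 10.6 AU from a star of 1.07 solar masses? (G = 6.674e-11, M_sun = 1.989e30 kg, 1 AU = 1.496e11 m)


M = 1.07 * 1.989e30 kg = 2.12823e+30 kg; r = 10.6 AU * 1.496e11 m/AU = 1.58576e+12 m. U = -GM*m/r = -(6.674e-11 * 2.12823e+30 * 2000.0) / 1.58576e+12 = -1.791e+11

-1.791e+11 J


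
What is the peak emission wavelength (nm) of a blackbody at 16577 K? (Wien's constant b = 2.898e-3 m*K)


lam_max = b / T = 2.898e-3 / 16577 = 1.748e-07 m = 174.8205 nm

174.8205 nm


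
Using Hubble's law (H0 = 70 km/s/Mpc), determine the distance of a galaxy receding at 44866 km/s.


d = v / H0 = 44866 / 70 = 640.9429

640.9429 Mpc


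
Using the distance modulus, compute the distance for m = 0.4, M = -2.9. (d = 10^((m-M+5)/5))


d = 10^((m - M + 5)/5) = 10^((0.4 - -2.9 + 5)/5) = 45.7088

45.7088 pc


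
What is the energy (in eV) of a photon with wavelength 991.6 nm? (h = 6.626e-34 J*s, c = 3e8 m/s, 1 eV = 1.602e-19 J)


E = hc/lambda = 6.626e-34 * 3e8 / 9.916e-07 = 2.005e-19 J = 1.2513 eV

1.2513 eV


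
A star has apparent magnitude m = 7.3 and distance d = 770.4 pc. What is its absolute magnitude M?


M = m - 5*log10(d) + 5 = 7.3 - 5*log10(770.4) + 5 = -2.1336

-2.1336


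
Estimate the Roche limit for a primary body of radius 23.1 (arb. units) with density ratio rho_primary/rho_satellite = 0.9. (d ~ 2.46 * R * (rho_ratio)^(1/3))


d_Roche = 2.46 * 23.1 * 0.9^(1/3) = 54.8649

54.8649


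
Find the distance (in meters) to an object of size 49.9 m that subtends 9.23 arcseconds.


D = size / theta_rad, theta_rad = 9.23 * pi/(180*3600) = 4.475e-05, D = 1.115e+06

1.115e+06 m


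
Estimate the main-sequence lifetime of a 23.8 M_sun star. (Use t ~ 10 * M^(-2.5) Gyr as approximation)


t = 10 * M^(-2.5) = 10 * 23.8^(-2.5) = 0.0036

0.0036 Gyr


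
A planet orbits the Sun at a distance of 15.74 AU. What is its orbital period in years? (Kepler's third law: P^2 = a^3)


P = a^(3/2) = 15.74^1.5 = 62.4464

62.4464 years


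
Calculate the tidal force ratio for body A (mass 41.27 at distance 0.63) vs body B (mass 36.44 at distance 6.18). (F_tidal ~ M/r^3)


Ratio = (M1/r1^3) / (M2/r2^3) = (41.27/0.63^3) / (36.44/6.18^3) = 1069.0546

1069.0546


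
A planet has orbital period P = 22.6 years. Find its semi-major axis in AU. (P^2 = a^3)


a = P^(2/3) = 22.6^(2/3) = 7.9935

7.9935 AU


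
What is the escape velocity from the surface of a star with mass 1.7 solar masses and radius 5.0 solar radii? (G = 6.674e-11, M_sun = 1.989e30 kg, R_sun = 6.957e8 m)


M = 1.7 * 1.989e30 kg = 3.3813e+30 kg; R = 5.0 * 6.957e8 m = 3.4785e+09 m. v_esc = sqrt(2GM/R) = sqrt(2 * 6.674e-11 * 3.3813e+30 / 3.4785e+09) = 360208.4922

360208.4922 m/s


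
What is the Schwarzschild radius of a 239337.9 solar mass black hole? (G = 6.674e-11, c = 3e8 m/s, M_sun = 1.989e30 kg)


M = 239337.9 * 1.989e30 kg = 4.760430831e+35 kg. rs = 2GM/c^2 = 2 * 6.674e-11 * 4.760430831e+35 / (3e8)^2 = 7.060e+08

7.060e+08 m


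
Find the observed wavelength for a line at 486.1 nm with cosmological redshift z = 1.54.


lam_obs = lam_emit * (1 + z) = 486.1 * (1 + 1.54) = 1234.694

1234.694 nm


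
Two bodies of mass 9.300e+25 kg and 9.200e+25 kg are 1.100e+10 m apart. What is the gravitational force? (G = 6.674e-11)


F = G*m1*m2/r^2 = 6.674e-11 * 9.300e+25 * 9.200e+25 / (1.100e+10)^2 = 6.674e-11 * 8.556e+51 / 1.210e+20 = 4.719e+21

4.719e+21 N


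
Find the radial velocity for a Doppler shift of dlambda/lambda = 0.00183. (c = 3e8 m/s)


v = (dlambda/lambda) * c = 0.00183 * 3e8 = 549000.0

549000.0 m/s


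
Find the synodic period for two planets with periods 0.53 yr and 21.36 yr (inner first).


1/P_syn = |1/P1 - 1/P2| = |1/0.53 - 1/21.36| => P_syn = 0.5435

0.5435 years


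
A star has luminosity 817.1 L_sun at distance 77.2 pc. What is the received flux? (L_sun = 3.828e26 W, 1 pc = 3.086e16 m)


F = L / (4*pi*d^2) = 3.128e+29 / (4*pi*(2.382e+18)^2) = 4.385e-09

4.385e-09 W/m^2


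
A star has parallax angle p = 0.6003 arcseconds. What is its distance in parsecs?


d = 1/p = 1/0.6003 = 1.6658

1.6658 pc


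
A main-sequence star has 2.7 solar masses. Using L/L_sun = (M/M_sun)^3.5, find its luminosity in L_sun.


L/L_sun = (M/M_sun)^3.5 = 2.7^3.5 = 32.3425

32.3425 L_sun


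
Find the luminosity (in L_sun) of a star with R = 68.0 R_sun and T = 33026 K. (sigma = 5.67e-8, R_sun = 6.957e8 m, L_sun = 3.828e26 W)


R = 68.0 * 6.957e8 m = 4.73076e+10 m. L = 4*pi*R^2*sigma*T^4 = 4*pi*(4.73076e+10)^2 * 5.67e-8 * 33026^4 = 1.897049492e+33 W. L/L_sun = 1.897049492e+33 / 3.828e26 = 4.956e+06

4.956e+06 L_sun


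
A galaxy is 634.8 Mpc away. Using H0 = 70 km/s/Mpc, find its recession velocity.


v = H0 * d = 70 * 634.8 = 44436.0

44436.0 km/s


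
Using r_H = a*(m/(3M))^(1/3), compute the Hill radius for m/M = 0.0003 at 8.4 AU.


r_H = a * (m/3M)^(1/3) = 8.4 * (0.0003/3)^(1/3) = 0.3899

0.3899 AU


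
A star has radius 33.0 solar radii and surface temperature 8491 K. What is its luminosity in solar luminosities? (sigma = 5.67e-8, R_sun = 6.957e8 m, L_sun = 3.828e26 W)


R = 33.0 * 6.957e8 m = 2.29581e+10 m. L = 4*pi*R^2*sigma*T^4 = 4*pi*(2.29581e+10)^2 * 5.67e-8 * 8491^4 = 1.952091511e+30 W. L/L_sun = 1.952091511e+30 / 3.828e26 = 5099.5076

5099.5076 L_sun


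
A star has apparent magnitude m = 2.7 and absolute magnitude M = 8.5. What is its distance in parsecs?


d = 10^((m - M + 5)/5) = 10^((2.7 - 8.5 + 5)/5) = 0.6918

0.6918 pc


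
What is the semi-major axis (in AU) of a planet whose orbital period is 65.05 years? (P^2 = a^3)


a = P^(2/3) = 65.05^(2/3) = 16.1745

16.1745 AU


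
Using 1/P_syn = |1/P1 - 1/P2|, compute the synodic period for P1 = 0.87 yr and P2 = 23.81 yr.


1/P_syn = |1/P1 - 1/P2| = |1/0.87 - 1/23.81| => P_syn = 0.903

0.903 years


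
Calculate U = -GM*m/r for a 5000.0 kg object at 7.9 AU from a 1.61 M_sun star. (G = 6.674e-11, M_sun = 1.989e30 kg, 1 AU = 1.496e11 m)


M = 1.61 * 1.989e30 kg = 3.20229e+30 kg; r = 7.9 AU * 1.496e11 m/AU = 1.18184e+12 m. U = -GM*m/r = -(6.674e-11 * 3.20229e+30 * 5000.0) / 1.18184e+12 = -9.042e+11

-9.042e+11 J


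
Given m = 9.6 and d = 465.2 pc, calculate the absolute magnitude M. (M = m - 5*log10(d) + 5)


M = m - 5*log10(d) + 5 = 9.6 - 5*log10(465.2) + 5 = 1.2618

1.2618


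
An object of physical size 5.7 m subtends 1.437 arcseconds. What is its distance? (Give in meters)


D = size / theta_rad, theta_rad = 1.437 * pi/(180*3600) = 6.967e-06, D = 818169.3776

818169.3776 m


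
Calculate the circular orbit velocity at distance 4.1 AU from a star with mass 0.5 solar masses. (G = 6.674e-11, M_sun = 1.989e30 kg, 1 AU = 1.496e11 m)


v = sqrt(GM/r) = sqrt(6.674e-11 * 9.945e+29 / 6.134e+11) = 10402.5011

10402.5011 m/s


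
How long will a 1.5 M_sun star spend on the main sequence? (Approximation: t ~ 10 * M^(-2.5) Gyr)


t = 10 * M^(-2.5) = 10 * 1.5^(-2.5) = 3.6289

3.6289 Gyr


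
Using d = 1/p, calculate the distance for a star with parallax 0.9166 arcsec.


d = 1/p = 1/0.9166 = 1.091

1.091 pc


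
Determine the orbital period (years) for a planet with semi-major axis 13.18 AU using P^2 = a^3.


P = a^(3/2) = 13.18^1.5 = 47.849

47.849 years


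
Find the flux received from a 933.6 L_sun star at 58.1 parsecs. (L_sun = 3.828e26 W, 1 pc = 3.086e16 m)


F = L / (4*pi*d^2) = 3.574e+29 / (4*pi*(1.793e+18)^2) = 8.847e-09

8.847e-09 W/m^2


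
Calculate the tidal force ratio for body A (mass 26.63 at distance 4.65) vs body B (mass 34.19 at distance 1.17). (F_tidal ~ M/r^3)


Ratio = (M1/r1^3) / (M2/r2^3) = (26.63/4.65^3) / (34.19/1.17^3) = 0.0124

0.0124


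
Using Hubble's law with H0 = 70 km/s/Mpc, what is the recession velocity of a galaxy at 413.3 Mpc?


v = H0 * d = 70 * 413.3 = 28931.0

28931.0 km/s


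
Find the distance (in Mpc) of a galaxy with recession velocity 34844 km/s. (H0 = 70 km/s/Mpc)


d = v / H0 = 34844 / 70 = 497.7714

497.7714 Mpc


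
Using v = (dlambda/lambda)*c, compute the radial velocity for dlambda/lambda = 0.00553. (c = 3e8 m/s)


v = (dlambda/lambda) * c = 0.00553 * 3e8 = 1.659e+06

1.659e+06 m/s


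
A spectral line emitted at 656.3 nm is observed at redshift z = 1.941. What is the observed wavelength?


lam_obs = lam_emit * (1 + z) = 656.3 * (1 + 1.941) = 1930.1783

1930.1783 nm


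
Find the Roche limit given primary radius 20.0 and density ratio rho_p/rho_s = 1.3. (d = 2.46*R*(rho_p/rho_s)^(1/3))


d_Roche = 2.46 * 20.0 * 1.3^(1/3) = 53.6965

53.6965


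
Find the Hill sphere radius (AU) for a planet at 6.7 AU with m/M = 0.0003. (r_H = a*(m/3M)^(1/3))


r_H = a * (m/3M)^(1/3) = 6.7 * (0.0003/3)^(1/3) = 0.311

0.311 AU


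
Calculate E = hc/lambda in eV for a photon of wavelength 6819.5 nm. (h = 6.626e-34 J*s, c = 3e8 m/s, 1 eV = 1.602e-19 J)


E = hc/lambda = 6.626e-34 * 3e8 / 6.820e-06 = 2.915e-20 J = 0.182 eV

0.182 eV


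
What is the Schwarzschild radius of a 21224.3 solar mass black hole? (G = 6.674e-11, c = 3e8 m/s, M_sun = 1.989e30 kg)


M = 21224.3 * 1.989e30 kg = 4.22151327e+34 kg. rs = 2GM/c^2 = 2 * 6.674e-11 * 4.22151327e+34 / (3e8)^2 = 6.261e+07

6.261e+07 m


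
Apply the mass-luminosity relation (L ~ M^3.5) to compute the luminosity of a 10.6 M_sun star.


L/L_sun = (M/M_sun)^3.5 = 10.6^3.5 = 3877.6672

3877.6672 L_sun


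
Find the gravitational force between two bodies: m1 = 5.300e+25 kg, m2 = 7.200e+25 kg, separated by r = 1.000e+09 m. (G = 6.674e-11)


F = G*m1*m2/r^2 = 6.674e-11 * 5.300e+25 * 7.200e+25 / (1.000e+09)^2 = 6.674e-11 * 3.816e+51 / 1.000e+18 = 2.547e+23

2.547e+23 N


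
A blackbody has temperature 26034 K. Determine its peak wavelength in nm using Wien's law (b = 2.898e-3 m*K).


lam_max = b / T = 2.898e-3 / 26034 = 1.113e-07 m = 111.316 nm

111.316 nm


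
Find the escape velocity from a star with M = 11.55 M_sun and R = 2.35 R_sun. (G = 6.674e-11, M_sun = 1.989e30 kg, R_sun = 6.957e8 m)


M = 11.55 * 1.989e30 kg = 2.297295e+31 kg; R = 2.35 * 6.957e8 m = 1.634895e+09 m. v_esc = sqrt(2GM/R) = sqrt(2 * 6.674e-11 * 2.297295e+31 / 1.634895e+09) = 1.370e+06

1.370e+06 m/s


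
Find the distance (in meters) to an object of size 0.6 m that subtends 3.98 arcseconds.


D = size / theta_rad, theta_rad = 3.98 * pi/(180*3600) = 1.930e-05, D = 31095.1969

31095.1969 m


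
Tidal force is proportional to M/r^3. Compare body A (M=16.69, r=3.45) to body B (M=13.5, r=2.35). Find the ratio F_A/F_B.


Ratio = (M1/r1^3) / (M2/r2^3) = (16.69/3.45^3) / (13.5/2.35^3) = 0.3907

0.3907


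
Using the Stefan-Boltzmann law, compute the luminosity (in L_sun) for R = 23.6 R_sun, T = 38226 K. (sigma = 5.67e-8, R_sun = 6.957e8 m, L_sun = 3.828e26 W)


R = 23.6 * 6.957e8 m = 1.641852e+10 m. L = 4*pi*R^2*sigma*T^4 = 4*pi*(1.641852e+10)^2 * 5.67e-8 * 38226^4 = 4.101062212e+32 W. L/L_sun = 4.101062212e+32 / 3.828e26 = 1.071e+06

1.071e+06 L_sun


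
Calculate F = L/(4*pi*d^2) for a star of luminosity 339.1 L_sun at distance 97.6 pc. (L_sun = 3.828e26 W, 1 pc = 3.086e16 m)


F = L / (4*pi*d^2) = 1.298e+29 / (4*pi*(3.012e+18)^2) = 1.139e-09

1.139e-09 W/m^2


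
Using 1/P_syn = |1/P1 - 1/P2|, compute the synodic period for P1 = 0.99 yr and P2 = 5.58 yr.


1/P_syn = |1/P1 - 1/P2| = |1/0.99 - 1/5.58| => P_syn = 1.2035

1.2035 years


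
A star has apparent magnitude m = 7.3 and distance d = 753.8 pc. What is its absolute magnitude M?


M = m - 5*log10(d) + 5 = 7.3 - 5*log10(753.8) + 5 = -2.0863

-2.0863


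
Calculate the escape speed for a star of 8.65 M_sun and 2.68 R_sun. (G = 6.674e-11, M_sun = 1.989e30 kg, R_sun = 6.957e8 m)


M = 8.65 * 1.989e30 kg = 1.720485e+31 kg; R = 2.68 * 6.957e8 m = 1.864476e+09 m. v_esc = sqrt(2GM/R) = sqrt(2 * 6.674e-11 * 1.720485e+31 / 1.864476e+09) = 1.110e+06

1.110e+06 m/s


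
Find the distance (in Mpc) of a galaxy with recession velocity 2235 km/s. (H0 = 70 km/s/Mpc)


d = v / H0 = 2235 / 70 = 31.9286

31.9286 Mpc


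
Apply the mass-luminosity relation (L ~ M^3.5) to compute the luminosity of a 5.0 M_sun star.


L/L_sun = (M/M_sun)^3.5 = 5.0^3.5 = 279.5085

279.5085 L_sun


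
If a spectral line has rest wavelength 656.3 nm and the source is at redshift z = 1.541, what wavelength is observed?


lam_obs = lam_emit * (1 + z) = 656.3 * (1 + 1.541) = 1667.6583

1667.6583 nm


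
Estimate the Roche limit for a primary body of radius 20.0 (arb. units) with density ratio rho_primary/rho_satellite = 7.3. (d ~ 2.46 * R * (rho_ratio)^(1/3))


d_Roche = 2.46 * 20.0 * 7.3^(1/3) = 95.442

95.442


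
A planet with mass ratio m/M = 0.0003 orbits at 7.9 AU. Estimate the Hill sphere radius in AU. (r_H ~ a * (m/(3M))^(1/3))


r_H = a * (m/3M)^(1/3) = 7.9 * (0.0003/3)^(1/3) = 0.3667

0.3667 AU


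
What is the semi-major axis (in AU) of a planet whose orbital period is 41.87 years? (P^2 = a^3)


a = P^(2/3) = 41.87^(2/3) = 12.0578

12.0578 AU


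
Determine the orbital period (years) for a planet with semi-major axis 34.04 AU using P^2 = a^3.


P = a^(3/2) = 34.04^1.5 = 198.6023

198.6023 years


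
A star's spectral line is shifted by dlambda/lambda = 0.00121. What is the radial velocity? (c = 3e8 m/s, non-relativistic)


v = (dlambda/lambda) * c = 0.00121 * 3e8 = 363000.0

363000.0 m/s


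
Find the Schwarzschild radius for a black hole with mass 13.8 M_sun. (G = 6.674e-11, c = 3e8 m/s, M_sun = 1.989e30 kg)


M = 13.8 * 1.989e30 kg = 2.74482e+31 kg. rs = 2GM/c^2 = 2 * 6.674e-11 * 2.74482e+31 / (3e8)^2 = 40708.7304

40708.7304 m


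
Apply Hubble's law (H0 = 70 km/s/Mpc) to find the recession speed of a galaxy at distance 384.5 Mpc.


v = H0 * d = 70 * 384.5 = 26915.0

26915.0 km/s


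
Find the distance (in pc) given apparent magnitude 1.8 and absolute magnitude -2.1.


d = 10^((m - M + 5)/5) = 10^((1.8 - -2.1 + 5)/5) = 60.256

60.256 pc


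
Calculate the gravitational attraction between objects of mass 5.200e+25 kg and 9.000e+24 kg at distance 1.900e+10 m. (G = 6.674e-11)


F = G*m1*m2/r^2 = 6.674e-11 * 5.200e+25 * 9.000e+24 / (1.900e+10)^2 = 6.674e-11 * 4.680e+50 / 3.610e+20 = 8.652e+19

8.652e+19 N


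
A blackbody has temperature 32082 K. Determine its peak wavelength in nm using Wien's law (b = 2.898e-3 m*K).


lam_max = b / T = 2.898e-3 / 32082 = 9.033e-08 m = 90.331 nm

90.331 nm


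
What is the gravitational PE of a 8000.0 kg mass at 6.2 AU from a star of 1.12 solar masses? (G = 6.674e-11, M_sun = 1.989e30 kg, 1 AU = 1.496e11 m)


M = 1.12 * 1.989e30 kg = 2.22768e+30 kg; r = 6.2 AU * 1.496e11 m/AU = 9.2752e+11 m. U = -GM*m/r = -(6.674e-11 * 2.22768e+30 * 8000.0) / 9.2752e+11 = -1.282e+12

-1.282e+12 J


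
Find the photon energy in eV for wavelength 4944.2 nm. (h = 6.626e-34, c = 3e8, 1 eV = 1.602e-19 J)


E = hc/lambda = 6.626e-34 * 3e8 / 4.944e-06 = 4.020e-20 J = 0.251 eV

0.251 eV


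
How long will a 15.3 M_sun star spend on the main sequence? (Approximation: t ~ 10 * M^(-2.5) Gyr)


t = 10 * M^(-2.5) = 10 * 15.3^(-2.5) = 0.0109

0.0109 Gyr


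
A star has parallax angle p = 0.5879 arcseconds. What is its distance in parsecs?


d = 1/p = 1/0.5879 = 1.701

1.701 pc


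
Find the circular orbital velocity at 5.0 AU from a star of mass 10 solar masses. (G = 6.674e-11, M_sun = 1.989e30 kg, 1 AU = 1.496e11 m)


v = sqrt(GM/r) = sqrt(6.674e-11 * 1.989e+31 / 7.480e+11) = 42126.9186

42126.9186 m/s


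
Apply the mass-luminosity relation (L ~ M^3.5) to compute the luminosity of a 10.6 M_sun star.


L/L_sun = (M/M_sun)^3.5 = 10.6^3.5 = 3877.6672

3877.6672 L_sun


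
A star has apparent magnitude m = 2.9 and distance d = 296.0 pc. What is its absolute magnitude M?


M = m - 5*log10(d) + 5 = 2.9 - 5*log10(296.0) + 5 = -4.4565

-4.4565


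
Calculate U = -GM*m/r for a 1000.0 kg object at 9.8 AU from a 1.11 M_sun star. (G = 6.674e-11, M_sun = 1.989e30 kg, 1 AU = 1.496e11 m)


M = 1.11 * 1.989e30 kg = 2.20779e+30 kg; r = 9.8 AU * 1.496e11 m/AU = 1.46608e+12 m. U = -GM*m/r = -(6.674e-11 * 2.20779e+30 * 1000.0) / 1.46608e+12 = -1.005e+11

-1.005e+11 J


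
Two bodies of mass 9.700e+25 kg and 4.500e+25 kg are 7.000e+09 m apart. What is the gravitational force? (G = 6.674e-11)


F = G*m1*m2/r^2 = 6.674e-11 * 9.700e+25 * 4.500e+25 / (7.000e+09)^2 = 6.674e-11 * 4.365e+51 / 4.900e+19 = 5.945e+21

5.945e+21 N


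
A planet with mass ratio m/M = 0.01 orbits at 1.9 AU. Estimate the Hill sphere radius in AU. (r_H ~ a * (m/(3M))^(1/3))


r_H = a * (m/3M)^(1/3) = 1.9 * (0.01/3)^(1/3) = 0.2838

0.2838 AU


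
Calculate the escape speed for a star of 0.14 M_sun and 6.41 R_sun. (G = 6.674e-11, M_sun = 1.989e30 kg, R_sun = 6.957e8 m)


M = 0.14 * 1.989e30 kg = 2.7846e+29 kg; R = 6.41 * 6.957e8 m = 4.459437e+09 m. v_esc = sqrt(2GM/R) = sqrt(2 * 6.674e-11 * 2.7846e+29 / 4.459437e+09) = 91295.5253

91295.5253 m/s


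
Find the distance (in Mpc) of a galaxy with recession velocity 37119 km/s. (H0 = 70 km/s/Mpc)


d = v / H0 = 37119 / 70 = 530.2714

530.2714 Mpc


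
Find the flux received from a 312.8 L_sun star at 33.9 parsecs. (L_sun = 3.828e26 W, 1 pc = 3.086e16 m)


F = L / (4*pi*d^2) = 1.197e+29 / (4*pi*(1.046e+18)^2) = 8.706e-09

8.706e-09 W/m^2


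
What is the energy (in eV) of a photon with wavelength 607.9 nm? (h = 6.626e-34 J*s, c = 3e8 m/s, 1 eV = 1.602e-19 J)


E = hc/lambda = 6.626e-34 * 3e8 / 6.079e-07 = 3.270e-19 J = 2.0412 eV

2.0412 eV


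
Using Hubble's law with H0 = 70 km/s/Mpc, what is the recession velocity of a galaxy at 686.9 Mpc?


v = H0 * d = 70 * 686.9 = 48083.0

48083.0 km/s


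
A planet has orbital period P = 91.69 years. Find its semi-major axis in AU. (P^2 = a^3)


a = P^(2/3) = 91.69^(2/3) = 20.3336

20.3336 AU


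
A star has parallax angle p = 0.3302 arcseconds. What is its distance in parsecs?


d = 1/p = 1/0.3302 = 3.0285

3.0285 pc


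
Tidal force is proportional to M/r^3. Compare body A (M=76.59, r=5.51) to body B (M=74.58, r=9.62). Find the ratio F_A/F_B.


Ratio = (M1/r1^3) / (M2/r2^3) = (76.59/5.51^3) / (74.58/9.62^3) = 5.4654

5.4654


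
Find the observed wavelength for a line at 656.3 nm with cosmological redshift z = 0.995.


lam_obs = lam_emit * (1 + z) = 656.3 * (1 + 0.995) = 1309.3185

1309.3185 nm


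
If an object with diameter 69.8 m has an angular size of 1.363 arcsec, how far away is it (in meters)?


D = size / theta_rad, theta_rad = 1.363 * pi/(180*3600) = 6.608e-06, D = 1.056e+07

1.056e+07 m


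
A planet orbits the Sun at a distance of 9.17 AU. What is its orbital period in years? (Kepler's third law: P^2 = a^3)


P = a^(3/2) = 9.17^1.5 = 27.7686

27.7686 years


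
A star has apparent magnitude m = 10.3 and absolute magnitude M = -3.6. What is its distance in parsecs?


d = 10^((m - M + 5)/5) = 10^((10.3 - -3.6 + 5)/5) = 6025.5959

6025.5959 pc


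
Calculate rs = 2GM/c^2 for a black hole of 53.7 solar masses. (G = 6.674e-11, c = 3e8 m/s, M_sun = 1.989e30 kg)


M = 53.7 * 1.989e30 kg = 1.068093e+32 kg. rs = 2GM/c^2 = 2 * 6.674e-11 * 1.068093e+32 / (3e8)^2 = 158410.0596

158410.0596 m


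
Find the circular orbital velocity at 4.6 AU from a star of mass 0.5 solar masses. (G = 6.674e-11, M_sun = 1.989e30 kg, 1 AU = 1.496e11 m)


v = sqrt(GM/r) = sqrt(6.674e-11 * 9.945e+29 / 6.882e+11) = 9820.8885

9820.8885 m/s


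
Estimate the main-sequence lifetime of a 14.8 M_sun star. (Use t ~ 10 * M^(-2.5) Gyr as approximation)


t = 10 * M^(-2.5) = 10 * 14.8^(-2.5) = 0.0119

0.0119 Gyr


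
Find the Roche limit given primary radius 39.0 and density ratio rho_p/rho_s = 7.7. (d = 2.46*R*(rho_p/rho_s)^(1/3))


d_Roche = 2.46 * 39.0 * 7.7^(1/3) = 189.4509

189.4509


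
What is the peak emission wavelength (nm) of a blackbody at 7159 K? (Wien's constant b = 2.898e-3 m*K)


lam_max = b / T = 2.898e-3 / 7159 = 4.048e-07 m = 404.8051 nm

404.8051 nm


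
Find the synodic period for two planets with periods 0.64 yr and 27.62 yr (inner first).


1/P_syn = |1/P1 - 1/P2| = |1/0.64 - 1/27.62| => P_syn = 0.6552

0.6552 years


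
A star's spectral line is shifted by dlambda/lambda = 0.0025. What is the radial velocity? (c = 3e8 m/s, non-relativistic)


v = (dlambda/lambda) * c = 0.0025 * 3e8 = 750000.0

750000.0 m/s


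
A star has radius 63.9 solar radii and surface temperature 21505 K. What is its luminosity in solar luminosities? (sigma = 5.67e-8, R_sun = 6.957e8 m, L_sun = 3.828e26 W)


R = 63.9 * 6.957e8 m = 4.445523e+10 m. L = 4*pi*R^2*sigma*T^4 = 4*pi*(4.445523e+10)^2 * 5.67e-8 * 21505^4 = 3.011594071e+32 W. L/L_sun = 3.011594071e+32 / 3.828e26 = 786727.8138

786727.8138 L_sun


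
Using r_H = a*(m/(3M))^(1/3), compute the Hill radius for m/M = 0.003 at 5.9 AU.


r_H = a * (m/3M)^(1/3) = 5.9 * (0.003/3)^(1/3) = 0.59

0.59 AU


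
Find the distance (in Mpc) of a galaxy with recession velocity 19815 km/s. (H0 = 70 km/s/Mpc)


d = v / H0 = 19815 / 70 = 283.0714

283.0714 Mpc


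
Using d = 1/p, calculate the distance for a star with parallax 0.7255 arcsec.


d = 1/p = 1/0.7255 = 1.3784

1.3784 pc


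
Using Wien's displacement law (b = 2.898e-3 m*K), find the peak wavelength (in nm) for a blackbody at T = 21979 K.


lam_max = b / T = 2.898e-3 / 21979 = 1.319e-07 m = 131.8531 nm

131.8531 nm


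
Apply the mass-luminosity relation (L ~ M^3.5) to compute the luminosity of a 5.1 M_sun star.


L/L_sun = (M/M_sun)^3.5 = 5.1^3.5 = 299.5681

299.5681 L_sun


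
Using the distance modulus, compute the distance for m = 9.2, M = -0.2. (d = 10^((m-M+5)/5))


d = 10^((m - M + 5)/5) = 10^((9.2 - -0.2 + 5)/5) = 758.5776

758.5776 pc


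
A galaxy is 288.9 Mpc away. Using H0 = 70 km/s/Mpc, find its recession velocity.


v = H0 * d = 70 * 288.9 = 20223.0

20223.0 km/s


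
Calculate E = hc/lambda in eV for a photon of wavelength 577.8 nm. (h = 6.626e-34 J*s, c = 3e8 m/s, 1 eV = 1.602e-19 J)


E = hc/lambda = 6.626e-34 * 3e8 / 5.778e-07 = 3.440e-19 J = 2.1475 eV

2.1475 eV


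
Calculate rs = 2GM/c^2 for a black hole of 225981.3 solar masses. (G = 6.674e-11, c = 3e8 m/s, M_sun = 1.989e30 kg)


M = 225981.3 * 1.989e30 kg = 4.494768057e+35 kg. rs = 2GM/c^2 = 2 * 6.674e-11 * 4.494768057e+35 / (3e8)^2 = 6.666e+08

6.666e+08 m


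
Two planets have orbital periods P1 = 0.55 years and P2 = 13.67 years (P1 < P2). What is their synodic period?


1/P_syn = |1/P1 - 1/P2| = |1/0.55 - 1/13.67| => P_syn = 0.5731

0.5731 years


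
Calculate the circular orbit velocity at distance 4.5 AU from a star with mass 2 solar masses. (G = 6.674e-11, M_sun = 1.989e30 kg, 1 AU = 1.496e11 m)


v = sqrt(GM/r) = sqrt(6.674e-11 * 3.978e+30 / 6.732e+11) = 19858.8199

19858.8199 m/s


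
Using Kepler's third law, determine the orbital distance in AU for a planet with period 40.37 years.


a = P^(2/3) = 40.37^(2/3) = 11.7681

11.7681 AU


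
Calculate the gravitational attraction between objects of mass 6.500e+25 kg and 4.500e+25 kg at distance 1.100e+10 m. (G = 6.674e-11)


F = G*m1*m2/r^2 = 6.674e-11 * 6.500e+25 * 4.500e+25 / (1.100e+10)^2 = 6.674e-11 * 2.925e+51 / 1.210e+20 = 1.613e+21

1.613e+21 N


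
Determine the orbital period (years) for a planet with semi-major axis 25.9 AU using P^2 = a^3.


P = a^(3/2) = 25.9^1.5 = 131.8104

131.8104 years


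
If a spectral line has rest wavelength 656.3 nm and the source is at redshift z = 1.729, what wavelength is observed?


lam_obs = lam_emit * (1 + z) = 656.3 * (1 + 1.729) = 1791.0427

1791.0427 nm


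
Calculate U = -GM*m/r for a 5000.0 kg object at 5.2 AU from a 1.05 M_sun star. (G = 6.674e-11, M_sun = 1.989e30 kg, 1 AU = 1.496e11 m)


M = 1.05 * 1.989e30 kg = 2.08845e+30 kg; r = 5.2 AU * 1.496e11 m/AU = 7.7792e+11 m. U = -GM*m/r = -(6.674e-11 * 2.08845e+30 * 5000.0) / 7.7792e+11 = -8.959e+11

-8.959e+11 J


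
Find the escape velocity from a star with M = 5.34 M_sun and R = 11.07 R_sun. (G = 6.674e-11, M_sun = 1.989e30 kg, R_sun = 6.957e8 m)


M = 5.34 * 1.989e30 kg = 1.062126e+31 kg; R = 11.07 * 6.957e8 m = 7.701399e+09 m. v_esc = sqrt(2GM/R) = sqrt(2 * 6.674e-11 * 1.062126e+31 / 7.701399e+09) = 429053.3596

429053.3596 m/s


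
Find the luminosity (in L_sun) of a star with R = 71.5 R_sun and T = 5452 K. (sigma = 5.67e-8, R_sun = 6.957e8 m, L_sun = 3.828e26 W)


R = 71.5 * 6.957e8 m = 4.974255e+10 m. L = 4*pi*R^2*sigma*T^4 = 4*pi*(4.974255e+10)^2 * 5.67e-8 * 5452^4 = 1.557659047e+30 W. L/L_sun = 1.557659047e+30 / 3.828e26 = 4069.1198

4069.1198 L_sun


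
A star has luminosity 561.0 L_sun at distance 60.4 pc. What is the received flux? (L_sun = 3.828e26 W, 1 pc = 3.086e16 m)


F = L / (4*pi*d^2) = 2.148e+29 / (4*pi*(1.864e+18)^2) = 4.919e-09

4.919e-09 W/m^2


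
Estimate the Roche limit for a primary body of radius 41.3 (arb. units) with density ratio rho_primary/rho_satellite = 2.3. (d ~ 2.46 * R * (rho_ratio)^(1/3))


d_Roche = 2.46 * 41.3 * 2.3^(1/3) = 134.11

134.11


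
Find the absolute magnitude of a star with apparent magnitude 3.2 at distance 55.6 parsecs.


M = m - 5*log10(d) + 5 = 3.2 - 5*log10(55.6) + 5 = -0.5254

-0.5254


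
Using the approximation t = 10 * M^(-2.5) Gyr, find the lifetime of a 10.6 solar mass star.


t = 10 * M^(-2.5) = 10 * 10.6^(-2.5) = 0.0273

0.0273 Gyr


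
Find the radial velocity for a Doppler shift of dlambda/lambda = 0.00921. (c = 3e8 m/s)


v = (dlambda/lambda) * c = 0.00921 * 3e8 = 2.763e+06

2.763e+06 m/s


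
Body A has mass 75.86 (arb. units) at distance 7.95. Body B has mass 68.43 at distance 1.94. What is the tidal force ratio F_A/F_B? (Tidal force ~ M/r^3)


Ratio = (M1/r1^3) / (M2/r2^3) = (75.86/7.95^3) / (68.43/1.94^3) = 0.0161

0.0161


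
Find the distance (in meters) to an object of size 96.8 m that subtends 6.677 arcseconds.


D = size / theta_rad, theta_rad = 6.677 * pi/(180*3600) = 3.237e-05, D = 2.990e+06

2.990e+06 m


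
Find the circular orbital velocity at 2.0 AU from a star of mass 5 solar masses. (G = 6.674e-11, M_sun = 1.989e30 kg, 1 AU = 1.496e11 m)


v = sqrt(GM/r) = sqrt(6.674e-11 * 9.945e+30 / 2.992e+11) = 47099.3269

47099.3269 m/s


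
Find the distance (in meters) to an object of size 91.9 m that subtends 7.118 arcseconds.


D = size / theta_rad, theta_rad = 7.118 * pi/(180*3600) = 3.451e-05, D = 2.663e+06

2.663e+06 m


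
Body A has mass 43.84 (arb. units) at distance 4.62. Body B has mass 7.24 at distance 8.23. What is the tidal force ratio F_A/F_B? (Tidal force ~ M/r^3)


Ratio = (M1/r1^3) / (M2/r2^3) = (43.84/4.62^3) / (7.24/8.23^3) = 34.2299

34.2299


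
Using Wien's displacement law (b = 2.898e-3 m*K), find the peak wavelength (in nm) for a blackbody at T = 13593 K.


lam_max = b / T = 2.898e-3 / 13593 = 2.132e-07 m = 213.198 nm

213.198 nm


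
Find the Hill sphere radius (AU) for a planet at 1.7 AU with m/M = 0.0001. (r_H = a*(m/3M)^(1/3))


r_H = a * (m/3M)^(1/3) = 1.7 * (0.0001/3)^(1/3) = 0.0547

0.0547 AU


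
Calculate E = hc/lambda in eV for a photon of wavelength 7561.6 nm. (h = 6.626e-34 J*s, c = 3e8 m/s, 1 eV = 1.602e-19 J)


E = hc/lambda = 6.626e-34 * 3e8 / 7.562e-06 = 2.629e-20 J = 0.1641 eV

0.1641 eV


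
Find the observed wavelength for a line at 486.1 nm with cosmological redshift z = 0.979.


lam_obs = lam_emit * (1 + z) = 486.1 * (1 + 0.979) = 961.9919

961.9919 nm


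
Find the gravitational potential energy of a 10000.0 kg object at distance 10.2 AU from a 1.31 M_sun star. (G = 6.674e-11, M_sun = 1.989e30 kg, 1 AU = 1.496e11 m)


M = 1.31 * 1.989e30 kg = 2.60559e+30 kg; r = 10.2 AU * 1.496e11 m/AU = 1.52592e+12 m. U = -GM*m/r = -(6.674e-11 * 2.60559e+30 * 10000.0) / 1.52592e+12 = -1.140e+12

-1.140e+12 J


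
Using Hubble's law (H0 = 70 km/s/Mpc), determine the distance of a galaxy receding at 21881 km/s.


d = v / H0 = 21881 / 70 = 312.5857

312.5857 Mpc


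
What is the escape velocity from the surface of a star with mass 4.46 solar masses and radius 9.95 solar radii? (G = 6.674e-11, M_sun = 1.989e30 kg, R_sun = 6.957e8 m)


M = 4.46 * 1.989e30 kg = 8.87094e+30 kg; R = 9.95 * 6.957e8 m = 6.922215e+09 m. v_esc = sqrt(2GM/R) = sqrt(2 * 6.674e-11 * 8.87094e+30 / 6.922215e+09) = 413590.3316

413590.3316 m/s


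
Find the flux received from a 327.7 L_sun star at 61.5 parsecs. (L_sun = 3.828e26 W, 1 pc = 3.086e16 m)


F = L / (4*pi*d^2) = 1.254e+29 / (4*pi*(1.898e+18)^2) = 2.771e-09

2.771e-09 W/m^2


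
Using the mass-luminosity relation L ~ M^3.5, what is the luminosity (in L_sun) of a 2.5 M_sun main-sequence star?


L/L_sun = (M/M_sun)^3.5 = 2.5^3.5 = 24.7053

24.7053 L_sun


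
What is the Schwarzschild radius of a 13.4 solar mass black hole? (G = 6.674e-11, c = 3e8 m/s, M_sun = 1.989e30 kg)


M = 13.4 * 1.989e30 kg = 2.66526e+31 kg. rs = 2GM/c^2 = 2 * 6.674e-11 * 2.66526e+31 / (3e8)^2 = 39528.7672

39528.7672 m


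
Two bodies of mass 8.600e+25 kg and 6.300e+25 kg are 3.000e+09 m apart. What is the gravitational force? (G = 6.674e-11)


F = G*m1*m2/r^2 = 6.674e-11 * 8.600e+25 * 6.300e+25 / (3.000e+09)^2 = 6.674e-11 * 5.418e+51 / 9.000e+18 = 4.018e+22

4.018e+22 N


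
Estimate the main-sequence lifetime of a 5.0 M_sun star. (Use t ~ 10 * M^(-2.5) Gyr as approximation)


t = 10 * M^(-2.5) = 10 * 5.0^(-2.5) = 0.1789

0.1789 Gyr


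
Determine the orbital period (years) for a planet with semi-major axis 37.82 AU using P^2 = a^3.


P = a^(3/2) = 37.82^1.5 = 232.5853

232.5853 years


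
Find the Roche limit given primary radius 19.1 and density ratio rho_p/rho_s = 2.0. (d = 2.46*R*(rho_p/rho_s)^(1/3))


d_Roche = 2.46 * 19.1 * 2.0^(1/3) = 59.1987

59.1987


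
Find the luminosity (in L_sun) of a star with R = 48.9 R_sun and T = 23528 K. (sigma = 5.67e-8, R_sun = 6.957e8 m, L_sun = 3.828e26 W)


R = 48.9 * 6.957e8 m = 3.401973e+10 m. L = 4*pi*R^2*sigma*T^4 = 4*pi*(3.401973e+10)^2 * 5.67e-8 * 23528^4 = 2.526938626e+32 W. L/L_sun = 2.526938626e+32 / 3.828e26 = 660119.8081

660119.8081 L_sun


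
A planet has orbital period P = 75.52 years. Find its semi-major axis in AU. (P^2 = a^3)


a = P^(2/3) = 75.52^(2/3) = 17.8666

17.8666 AU


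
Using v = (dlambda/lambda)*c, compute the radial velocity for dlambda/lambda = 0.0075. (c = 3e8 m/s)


v = (dlambda/lambda) * c = 0.0075 * 3e8 = 2.250e+06

2.250e+06 m/s


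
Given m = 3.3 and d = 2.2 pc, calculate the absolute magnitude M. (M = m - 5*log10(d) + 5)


M = m - 5*log10(d) + 5 = 3.3 - 5*log10(2.2) + 5 = 6.5879

6.5879


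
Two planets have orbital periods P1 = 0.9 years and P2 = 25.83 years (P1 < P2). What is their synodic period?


1/P_syn = |1/P1 - 1/P2| = |1/0.9 - 1/25.83| => P_syn = 0.9325

0.9325 years


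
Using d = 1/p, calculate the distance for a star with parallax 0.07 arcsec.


d = 1/p = 1/0.07 = 14.2857

14.2857 pc


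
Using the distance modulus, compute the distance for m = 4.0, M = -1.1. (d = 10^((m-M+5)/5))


d = 10^((m - M + 5)/5) = 10^((4.0 - -1.1 + 5)/5) = 104.7129

104.7129 pc


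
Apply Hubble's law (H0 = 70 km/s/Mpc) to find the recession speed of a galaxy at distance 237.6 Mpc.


v = H0 * d = 70 * 237.6 = 16632.0

16632.0 km/s


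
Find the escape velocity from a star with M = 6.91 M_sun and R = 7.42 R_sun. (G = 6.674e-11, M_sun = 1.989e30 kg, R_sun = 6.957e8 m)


M = 6.91 * 1.989e30 kg = 1.374399e+31 kg; R = 7.42 * 6.957e8 m = 5.162094e+09 m. v_esc = sqrt(2GM/R) = sqrt(2 * 6.674e-11 * 1.374399e+31 / 5.162094e+09) = 596144.5252

596144.5252 m/s


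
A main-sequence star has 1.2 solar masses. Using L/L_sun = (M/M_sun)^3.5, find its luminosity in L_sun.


L/L_sun = (M/M_sun)^3.5 = 1.2^3.5 = 1.8929

1.8929 L_sun


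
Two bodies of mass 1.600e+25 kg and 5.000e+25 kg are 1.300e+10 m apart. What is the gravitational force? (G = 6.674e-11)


F = G*m1*m2/r^2 = 6.674e-11 * 1.600e+25 * 5.000e+25 / (1.300e+10)^2 = 6.674e-11 * 8.000e+50 / 1.690e+20 = 3.159e+20

3.159e+20 N


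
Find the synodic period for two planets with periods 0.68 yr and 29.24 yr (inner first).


1/P_syn = |1/P1 - 1/P2| = |1/0.68 - 1/29.24| => P_syn = 0.6962

0.6962 years


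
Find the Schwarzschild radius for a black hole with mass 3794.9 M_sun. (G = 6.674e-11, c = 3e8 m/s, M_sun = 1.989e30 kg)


M = 3794.9 * 1.989e30 kg = 7.5480561e+33 kg. rs = 2GM/c^2 = 2 * 6.674e-11 * 7.5480561e+33 / (3e8)^2 = 1.119e+07

1.119e+07 m


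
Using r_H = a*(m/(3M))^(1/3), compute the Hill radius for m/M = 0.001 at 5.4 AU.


r_H = a * (m/3M)^(1/3) = 5.4 * (0.001/3)^(1/3) = 0.3744

0.3744 AU


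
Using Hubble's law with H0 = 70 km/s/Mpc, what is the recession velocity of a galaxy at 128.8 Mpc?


v = H0 * d = 70 * 128.8 = 9016.0

9016.0 km/s


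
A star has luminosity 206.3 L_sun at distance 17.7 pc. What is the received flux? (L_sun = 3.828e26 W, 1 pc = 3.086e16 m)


F = L / (4*pi*d^2) = 7.897e+28 / (4*pi*(5.462e+17)^2) = 2.106e-08

2.106e-08 W/m^2


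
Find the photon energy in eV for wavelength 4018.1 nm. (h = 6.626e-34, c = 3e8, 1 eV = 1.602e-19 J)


E = hc/lambda = 6.626e-34 * 3e8 / 4.018e-06 = 4.947e-20 J = 0.3088 eV

0.3088 eV


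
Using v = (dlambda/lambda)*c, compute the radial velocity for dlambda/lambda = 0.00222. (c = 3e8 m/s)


v = (dlambda/lambda) * c = 0.00222 * 3e8 = 666000.0

666000.0 m/s


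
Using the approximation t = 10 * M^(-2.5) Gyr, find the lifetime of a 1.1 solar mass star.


t = 10 * M^(-2.5) = 10 * 1.1^(-2.5) = 7.8799

7.8799 Gyr


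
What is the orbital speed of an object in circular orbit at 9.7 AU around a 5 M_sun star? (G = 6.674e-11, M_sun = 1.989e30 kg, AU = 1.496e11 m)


v = sqrt(GM/r) = sqrt(6.674e-11 * 9.945e+30 / 1.451e+12) = 21386.7026

21386.7026 m/s


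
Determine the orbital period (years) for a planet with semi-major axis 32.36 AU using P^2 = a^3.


P = a^(3/2) = 32.36^1.5 = 184.0826

184.0826 years


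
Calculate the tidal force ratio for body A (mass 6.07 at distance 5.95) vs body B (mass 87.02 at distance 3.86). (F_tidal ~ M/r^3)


Ratio = (M1/r1^3) / (M2/r2^3) = (6.07/5.95^3) / (87.02/3.86^3) = 0.019

0.019


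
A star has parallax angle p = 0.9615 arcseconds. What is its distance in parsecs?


d = 1/p = 1/0.9615 = 1.04

1.04 pc


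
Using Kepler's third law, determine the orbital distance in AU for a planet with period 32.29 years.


a = P^(2/3) = 32.29^(2/3) = 10.1402

10.1402 AU


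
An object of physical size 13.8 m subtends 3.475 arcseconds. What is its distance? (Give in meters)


D = size / theta_rad, theta_rad = 3.475 * pi/(180*3600) = 1.685e-05, D = 819123.5471

819123.5471 m


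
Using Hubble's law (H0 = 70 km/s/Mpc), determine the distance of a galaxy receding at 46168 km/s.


d = v / H0 = 46168 / 70 = 659.5429

659.5429 Mpc


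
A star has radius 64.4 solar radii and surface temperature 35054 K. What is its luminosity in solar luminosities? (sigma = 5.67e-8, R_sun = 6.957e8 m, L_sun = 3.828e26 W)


R = 64.4 * 6.957e8 m = 4.480308e+10 m. L = 4*pi*R^2*sigma*T^4 = 4*pi*(4.480308e+10)^2 * 5.67e-8 * 35054^4 = 2.159528767e+33 W. L/L_sun = 2.159528767e+33 / 3.828e26 = 5.641e+06

5.641e+06 L_sun


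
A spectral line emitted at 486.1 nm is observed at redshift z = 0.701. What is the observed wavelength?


lam_obs = lam_emit * (1 + z) = 486.1 * (1 + 0.701) = 826.8561

826.8561 nm


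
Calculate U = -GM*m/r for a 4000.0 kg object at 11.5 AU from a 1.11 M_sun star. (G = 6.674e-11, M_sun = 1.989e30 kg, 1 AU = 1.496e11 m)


M = 1.11 * 1.989e30 kg = 2.20779e+30 kg; r = 11.5 AU * 1.496e11 m/AU = 1.7204e+12 m. U = -GM*m/r = -(6.674e-11 * 2.20779e+30 * 4000.0) / 1.7204e+12 = -3.426e+11

-3.426e+11 J


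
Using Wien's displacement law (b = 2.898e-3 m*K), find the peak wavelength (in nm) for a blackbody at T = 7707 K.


lam_max = b / T = 2.898e-3 / 7707 = 3.760e-07 m = 376.0218 nm

376.0218 nm


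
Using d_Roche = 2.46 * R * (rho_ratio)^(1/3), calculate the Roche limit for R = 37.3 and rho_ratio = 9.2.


d_Roche = 2.46 * 37.3 * 9.2^(1/3) = 192.2678

192.2678


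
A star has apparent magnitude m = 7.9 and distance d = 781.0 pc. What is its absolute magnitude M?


M = m - 5*log10(d) + 5 = 7.9 - 5*log10(781.0) + 5 = -1.5633

-1.5633


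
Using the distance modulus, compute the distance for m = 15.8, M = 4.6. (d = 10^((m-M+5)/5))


d = 10^((m - M + 5)/5) = 10^((15.8 - 4.6 + 5)/5) = 1737.8008

1737.8008 pc


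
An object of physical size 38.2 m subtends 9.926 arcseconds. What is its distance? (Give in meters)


D = size / theta_rad, theta_rad = 9.926 * pi/(180*3600) = 4.812e-05, D = 793805.7222

793805.7222 m


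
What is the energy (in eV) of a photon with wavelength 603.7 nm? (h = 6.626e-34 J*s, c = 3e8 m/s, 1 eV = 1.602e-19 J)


E = hc/lambda = 6.626e-34 * 3e8 / 6.037e-07 = 3.293e-19 J = 2.0554 eV

2.0554 eV


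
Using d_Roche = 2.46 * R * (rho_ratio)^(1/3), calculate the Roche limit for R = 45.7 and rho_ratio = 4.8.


d_Roche = 2.46 * 45.7 * 4.8^(1/3) = 189.6408

189.6408


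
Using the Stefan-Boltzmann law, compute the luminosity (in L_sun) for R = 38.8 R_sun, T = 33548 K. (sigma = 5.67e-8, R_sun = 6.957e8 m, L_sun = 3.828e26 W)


R = 38.8 * 6.957e8 m = 2.699316e+10 m. L = 4*pi*R^2*sigma*T^4 = 4*pi*(2.699316e+10)^2 * 5.67e-8 * 33548^4 = 6.576077431e+32 W. L/L_sun = 6.576077431e+32 / 3.828e26 = 1.718e+06

1.718e+06 L_sun


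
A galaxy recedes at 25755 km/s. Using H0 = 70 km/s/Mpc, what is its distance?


d = v / H0 = 25755 / 70 = 367.9286

367.9286 Mpc


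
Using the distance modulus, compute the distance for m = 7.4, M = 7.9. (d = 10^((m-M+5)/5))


d = 10^((m - M + 5)/5) = 10^((7.4 - 7.9 + 5)/5) = 7.9433

7.9433 pc


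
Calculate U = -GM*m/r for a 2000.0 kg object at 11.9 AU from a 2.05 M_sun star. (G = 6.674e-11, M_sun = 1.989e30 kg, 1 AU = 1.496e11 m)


M = 2.05 * 1.989e30 kg = 4.07745e+30 kg; r = 11.9 AU * 1.496e11 m/AU = 1.78024e+12 m. U = -GM*m/r = -(6.674e-11 * 4.07745e+30 * 2000.0) / 1.78024e+12 = -3.057e+11

-3.057e+11 J


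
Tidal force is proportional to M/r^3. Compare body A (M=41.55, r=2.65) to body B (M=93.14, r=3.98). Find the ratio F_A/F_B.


Ratio = (M1/r1^3) / (M2/r2^3) = (41.55/2.65^3) / (93.14/3.98^3) = 1.5113

1.5113
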